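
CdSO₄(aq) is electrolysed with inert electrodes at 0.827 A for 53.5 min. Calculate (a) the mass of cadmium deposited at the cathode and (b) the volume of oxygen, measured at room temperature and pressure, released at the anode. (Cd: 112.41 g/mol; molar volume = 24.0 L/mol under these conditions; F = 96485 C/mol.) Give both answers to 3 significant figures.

Q = 0.827 × 3210 = 2655 C; n(e⁻) = 2655 / 96485 = 0.02752 mol
Cathode: Cd²⁺ + 2e⁻ → Cd → n(Cd) = 0.02752/2 = 0.01376 mol → 1.55 g
Anode: 2H₂O → O₂ + 4H⁺ + 4e⁻ → n(O₂) = 0.02752/4 = 0.006880 mol → 0.165 L

1.55 g Cd; 0.165 L O₂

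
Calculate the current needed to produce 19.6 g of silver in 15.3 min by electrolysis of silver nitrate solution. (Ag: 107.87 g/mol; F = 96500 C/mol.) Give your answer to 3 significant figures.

n(Ag) = 19.6 / 107.87 = 0.1817 mol
Ag⁺ + e⁻ → Ag, so n(e⁻) = 0.1817 mol
Q = 0.1817 × 96500 = 17530 C
I = Q / t = 17530 / 918 s = 19.1 A

19.1 A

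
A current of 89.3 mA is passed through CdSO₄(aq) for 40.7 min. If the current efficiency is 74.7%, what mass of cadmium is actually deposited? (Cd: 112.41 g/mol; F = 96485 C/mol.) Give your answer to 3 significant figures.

0.0949 g

Q = 0.0893 × 2442 = 218.1 C
n(e⁻) = 218.1 / 96485 = 0.002260 mol
Cd²⁺ + 2e⁻ → Cd, so theoretical m(Cd) = 0.001130 × 112.41 = 0.1270 g
Actual mass = 74.7% × 0.1270 = 0.0949 g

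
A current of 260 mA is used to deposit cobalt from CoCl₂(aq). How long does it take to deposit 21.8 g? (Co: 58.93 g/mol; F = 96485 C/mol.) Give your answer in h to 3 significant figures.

n(Co) = 21.8 / 58.93 = 0.3699 mol
Co²⁺ + 2e⁻ → Co, so n(e⁻) = 2 × 0.3699 = 0.7398 mol
Q = 0.7398 × 96485 = 71380 C
t = Q / I = 71380 / 0.260 = 2.745×10^5 s = 76.3 h

76.3 h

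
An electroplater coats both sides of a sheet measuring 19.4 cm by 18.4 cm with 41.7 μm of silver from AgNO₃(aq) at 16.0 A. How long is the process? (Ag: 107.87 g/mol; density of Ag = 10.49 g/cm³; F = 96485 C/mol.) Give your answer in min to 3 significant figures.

Plated area = 2 × 19.4 × 18.4 = 713.9 cm²
Volume = 713.9 × 41.7×10⁻⁴ cm = 2.977 cm³
m(Ag) = 2.977 × 10.49 = 31.23 g
n(Ag) = 31.23 / 107.87 = 0.2895 mol; n(e⁻) = 0.2895 mol
Q = 0.2895 × 96485 = 27930 C
t = 27930 / 16.0 = 1746 s = 29.1 min

29.1 min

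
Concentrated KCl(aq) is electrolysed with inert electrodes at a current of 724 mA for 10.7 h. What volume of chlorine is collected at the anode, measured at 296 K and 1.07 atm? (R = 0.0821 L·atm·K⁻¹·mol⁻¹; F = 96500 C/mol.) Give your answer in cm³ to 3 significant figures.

Q = It = 0.724 × 38520 = 27890 C
n(e⁻) = 27890 / 96500 = 0.2890 mol
2Cl⁻ → Cl₂ + 2e⁻, so n(Cl₂) = 0.2890 / 2 = 0.1445 mol
V = nRT/P = 0.1445 × 0.0821 × 296 / 1.07 = 3.282 L
= 3280 cm³

3280 cm³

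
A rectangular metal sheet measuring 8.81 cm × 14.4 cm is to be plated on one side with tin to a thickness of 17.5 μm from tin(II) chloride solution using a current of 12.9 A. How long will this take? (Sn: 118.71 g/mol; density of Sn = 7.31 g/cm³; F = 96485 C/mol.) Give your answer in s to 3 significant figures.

Plated area = 8.81 × 14.4 = 126.9 cm²
Volume = 126.9 × 17.5×10⁻⁴ cm = 0.2221 cm³
m(Sn) = 0.2221 × 7.31 = 1.624 g
n(Sn) = 1.624 / 118.71 = 0.01368 mol; n(e⁻) = 2 × 0.01368 = 0.02736 mol
Q = 0.02736 × 96485 = 2640 C
t = 2640 / 12.9 = 204.7 s

205 s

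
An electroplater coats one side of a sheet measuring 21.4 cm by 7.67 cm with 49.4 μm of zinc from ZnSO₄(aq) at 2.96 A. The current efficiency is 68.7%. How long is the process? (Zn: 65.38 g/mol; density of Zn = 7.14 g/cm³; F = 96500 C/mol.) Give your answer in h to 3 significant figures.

Plated area = 21.4 × 7.67 = 164.1 cm²
Volume = 164.1 × 49.4×10⁻⁴ cm = 0.8107 cm³
m(Zn) = 0.8107 × 7.14 = 5.788 g
n(Zn) = 5.788 / 65.38 = 0.08853 mol; n(e⁻) = 2 × 0.08853 = 0.1771 mol
Q = 0.1771 × 96500 / 0.687 = 24880 C
t = 24880 / 2.96 = 8405 s = 2.33 h

2.33 h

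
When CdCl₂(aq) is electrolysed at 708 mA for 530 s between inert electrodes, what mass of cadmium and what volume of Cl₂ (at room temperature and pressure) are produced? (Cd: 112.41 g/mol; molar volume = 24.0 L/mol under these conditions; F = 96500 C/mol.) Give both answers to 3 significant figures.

Q = 0.708 × 530 = 375.2 C; n(e⁻) = 375.2 / 96500 = 0.003888 mol
Cathode: Cd²⁺ + 2e⁻ → Cd → n(Cd) = 0.003888/2 = 0.001944 mol → 0.219 g
Anode: 2Cl⁻ → Cl₂ + 2e⁻ → n(Cl₂) = 0.003888/2 = 0.001944 mol → 0.0467 L

0.219 g Cd; 0.0467 L Cl₂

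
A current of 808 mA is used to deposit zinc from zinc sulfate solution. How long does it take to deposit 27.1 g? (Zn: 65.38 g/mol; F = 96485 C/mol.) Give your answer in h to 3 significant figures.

n(Zn) = 27.1 / 65.38 = 0.4145 mol
Zn²⁺ + 2e⁻ → Zn, so n(e⁻) = 2 × 0.4145 = 0.8290 mol
Q = 0.8290 × 96485 = 79990 C
t = Q / I = 79990 / 0.808 = 99000 s = 27.5 h

27.5 h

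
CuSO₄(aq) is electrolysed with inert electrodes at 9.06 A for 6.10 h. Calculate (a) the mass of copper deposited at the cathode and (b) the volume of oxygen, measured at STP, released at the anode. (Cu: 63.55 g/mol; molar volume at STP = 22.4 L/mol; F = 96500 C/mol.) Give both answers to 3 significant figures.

Q = 9.06 × 21960 = 1.990×10^5 C; n(e⁻) = 1.990×10^5 / 96500 = 2.062 mol
Cathode: Cu²⁺ + 2e⁻ → Cu → n(Cu) = 2.062/2 = 1.031 mol → 65.5 g
Anode: 2H₂O → O₂ + 4H⁺ + 4e⁻ → n(O₂) = 2.062/4 = 0.5155 mol → 11.5 L

65.5 g Cu; 11.5 L O₂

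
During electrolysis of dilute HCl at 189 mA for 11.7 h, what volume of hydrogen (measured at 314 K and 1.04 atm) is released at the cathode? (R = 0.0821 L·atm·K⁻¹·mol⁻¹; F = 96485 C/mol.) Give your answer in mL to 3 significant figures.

1020 mL

Charge passed = 0.189 × 42120 = 7961 C
n(e⁻) = 7961 / 96485 = 0.08251 mol
2H⁺ + 2e⁻ → H₂, so n(H₂) = 0.08251 / 2 = 0.04126 mol
V = nRT/P = 0.04126 × 0.0821 × 314 / 1.04 = 1.023 L
= 1020 mL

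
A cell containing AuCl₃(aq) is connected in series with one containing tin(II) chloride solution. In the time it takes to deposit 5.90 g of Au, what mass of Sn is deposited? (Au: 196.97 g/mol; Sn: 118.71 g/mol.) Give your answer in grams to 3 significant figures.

n(Au) = 5.90 / 196.97 = 0.02995 mol
Au³⁺ + 3e⁻ → Au, so n(e⁻) = 3 × 0.02995 = 0.08985 mol
Since the cells are in series, n(e⁻) in the Sn cell is also 0.08985 mol.
Sn²⁺ + 2e⁻ → Sn, so n(Sn) = 0.08985 / 2 = 0.04493 mol
m(Sn) = 0.04493 × 118.71 = 5.33 g

5.33 g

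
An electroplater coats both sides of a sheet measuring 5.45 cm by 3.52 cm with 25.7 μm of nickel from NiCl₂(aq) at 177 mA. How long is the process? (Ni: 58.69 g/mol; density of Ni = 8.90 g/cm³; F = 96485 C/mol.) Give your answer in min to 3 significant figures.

Plated area = 2 × 5.45 × 3.52 = 38.37 cm²
Volume = 38.37 × 25.7×10⁻⁴ cm = 0.09861 cm³
m(Ni) = 0.09861 × 8.90 = 0.8776 g
n(Ni) = 0.8776 / 58.69 = 0.01495 mol; n(e⁻) = 2 × 0.01495 = 0.02990 mol
Q = 0.02990 × 96485 = 2885 C
t = 2885 / 0.177 = 16300 s = 272 min

272 min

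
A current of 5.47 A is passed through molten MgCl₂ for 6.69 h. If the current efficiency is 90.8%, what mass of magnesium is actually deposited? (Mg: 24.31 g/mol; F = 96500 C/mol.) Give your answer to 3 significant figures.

15.1 g

Q = 5.47 × 24084 = 1.317×10^5 C
n(e⁻) = 1.317×10^5 / 96500 = 1.365 mol
Mg²⁺ + 2e⁻ → Mg, so theoretical m(Mg) = 0.6825 × 24.31 = 16.59 g
Actual mass = 90.8% × 16.59 = 15.1 g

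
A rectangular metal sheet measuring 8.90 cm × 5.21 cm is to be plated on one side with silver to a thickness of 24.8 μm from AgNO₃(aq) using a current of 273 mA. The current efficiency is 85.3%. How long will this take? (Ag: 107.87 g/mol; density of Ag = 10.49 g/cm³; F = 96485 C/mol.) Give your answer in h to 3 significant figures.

Plated area = 8.90 × 5.21 = 46.37 cm²
Volume = 46.37 × 24.8×10⁻⁴ cm = 0.1150 cm³
m(Ag) = 0.1150 × 10.49 = 1.206 g
n(Ag) = 1.206 / 107.87 = 0.01118 mol; n(e⁻) = 0.01118 mol
Q = 0.01118 × 96485 / 0.853 = 1265 C
t = 1265 / 0.273 = 4634 s = 1.29 h

1.29 h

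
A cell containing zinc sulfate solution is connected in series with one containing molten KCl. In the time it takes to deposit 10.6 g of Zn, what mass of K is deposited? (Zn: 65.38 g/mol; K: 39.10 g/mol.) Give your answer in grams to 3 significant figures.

12.7 g

n(Zn) = 10.6 / 65.38 = 0.1621 mol
Zn²⁺ + 2e⁻ → Zn, so n(e⁻) = 2 × 0.1621 = 0.3242 mol
Since the cells are in series, n(e⁻) in the K cell is also 0.3242 mol.
K⁺ + e⁻ → K, so n(K) = 0.3242 mol
m(K) = 0.3242 × 39.10 = 12.7 g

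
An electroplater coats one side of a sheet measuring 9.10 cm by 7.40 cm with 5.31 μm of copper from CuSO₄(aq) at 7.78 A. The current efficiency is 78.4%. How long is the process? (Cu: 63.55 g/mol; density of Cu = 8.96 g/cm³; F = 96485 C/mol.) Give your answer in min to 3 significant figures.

2.66 min

Plated area = 9.10 × 7.40 = 67.34 cm²
Volume = 67.34 × 5.31×10⁻⁴ cm = 0.03576 cm³
m(Cu) = 0.03576 × 8.96 = 0.3204 g
n(Cu) = 0.3204 / 63.55 = 0.005042 mol; n(e⁻) = 2 × 0.005042 = 0.01008 mol
Q = 0.01008 × 96485 / 0.784 = 1241 C
t = 1241 / 7.78 = 159.5 s = 2.66 min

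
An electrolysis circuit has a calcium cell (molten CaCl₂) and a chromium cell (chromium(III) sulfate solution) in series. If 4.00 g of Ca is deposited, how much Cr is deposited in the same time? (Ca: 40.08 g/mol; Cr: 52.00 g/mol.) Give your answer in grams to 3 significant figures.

3.46 g

n(Ca) = 4.00 / 40.08 = 0.09980 mol
Ca²⁺ + 2e⁻ → Ca, so n(e⁻) = 2 × 0.09980 = 0.1996 mol
The cells are in series, so the same charge (and hence the same n(e⁻) = 0.1996 mol) passes through both.
Cr³⁺ + 3e⁻ → Cr, so n(Cr) = 0.1996 / 3 = 0.06653 mol
m(Cr) = 0.06653 × 52.00 = 3.46 g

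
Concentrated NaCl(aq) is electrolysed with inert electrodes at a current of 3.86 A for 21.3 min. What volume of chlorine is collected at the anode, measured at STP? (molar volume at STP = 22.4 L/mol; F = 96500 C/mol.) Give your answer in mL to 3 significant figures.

Q = It = 3.86 × 1278 = 4933 C
n(e⁻) = 4933 / 96500 = 0.05112 mol
2Cl⁻ → Cl₂ + 2e⁻, so n(Cl₂) = 0.05112 / 2 = 0.02556 mol
V = 0.02556 × 22.4 = 0.5725 L
= 573 mL

573 mL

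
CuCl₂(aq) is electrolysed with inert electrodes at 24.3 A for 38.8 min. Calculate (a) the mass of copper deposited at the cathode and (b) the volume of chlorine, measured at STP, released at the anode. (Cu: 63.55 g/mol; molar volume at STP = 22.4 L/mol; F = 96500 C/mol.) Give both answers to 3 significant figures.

Q = 24.3 × 2328 = 56570 C; n(e⁻) = 56570 / 96500 = 0.5862 mol
Cathode: Cu²⁺ + 2e⁻ → Cu → n(Cu) = 0.5862/2 = 0.2931 mol → 18.6 g
Anode: 2Cl⁻ → Cl₂ + 2e⁻ → n(Cl₂) = 0.5862/2 = 0.2931 mol → 6.57 L

18.6 g Cu; 6.57 L Cl₂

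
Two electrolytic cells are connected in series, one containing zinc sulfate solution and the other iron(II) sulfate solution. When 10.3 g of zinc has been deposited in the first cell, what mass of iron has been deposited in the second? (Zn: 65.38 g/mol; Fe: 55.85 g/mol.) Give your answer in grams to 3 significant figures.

8.80 g

n(Zn) = 10.3 / 65.38 = 0.1575 mol
Zn²⁺ + 2e⁻ → Zn, so n(e⁻) = 2 × 0.1575 = 0.3150 mol
In series, the same 0.3150 mol of electrons flows through the second cell.
Fe²⁺ + 2e⁻ → Fe, so n(Fe) = 0.3150 / 2 = 0.1575 mol
m(Fe) = 0.1575 × 55.85 = 8.80 g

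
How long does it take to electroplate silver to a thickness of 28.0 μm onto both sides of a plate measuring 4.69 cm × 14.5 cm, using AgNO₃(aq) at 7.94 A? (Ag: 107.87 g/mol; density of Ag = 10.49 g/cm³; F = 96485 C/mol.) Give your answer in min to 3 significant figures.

7.50 min

Plated area = 2 × 4.69 × 14.5 = 136.0 cm²
Volume = 136.0 × 28.0×10⁻⁴ cm = 0.3808 cm³
m(Ag) = 0.3808 × 10.49 = 3.995 g
n(Ag) = 3.995 / 107.87 = 0.03704 mol; n(e⁻) = 0.03704 mol
Q = 0.03704 × 96485 = 3574 C
t = 3574 / 7.94 = 450.1 s = 7.50 min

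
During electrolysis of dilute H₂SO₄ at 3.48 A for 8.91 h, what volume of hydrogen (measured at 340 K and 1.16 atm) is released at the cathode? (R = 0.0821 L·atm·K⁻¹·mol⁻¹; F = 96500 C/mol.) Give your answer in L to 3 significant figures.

Q = It = 3.48 × 32076 = 1.116×10^5 C
Moles of electrons = 1.116×10^5 / 96500 = 1.156 mol
2H⁺ + 2e⁻ → H₂, so n(H₂) = 1.156 / 2 = 0.5780 mol
V = nRT/P = 0.5780 × 0.0821 × 340 / 1.16 = 13.91 L

13.9 L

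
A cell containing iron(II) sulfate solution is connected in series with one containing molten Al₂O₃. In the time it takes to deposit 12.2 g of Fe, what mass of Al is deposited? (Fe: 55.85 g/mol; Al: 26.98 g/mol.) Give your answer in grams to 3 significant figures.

3.93 g

n(Fe) = 12.2 / 55.85 = 0.2184 mol
Fe²⁺ + 2e⁻ → Fe, so n(e⁻) = 2 × 0.2184 = 0.4368 mol
Since the cells are in series, n(e⁻) in the Al cell is also 0.4368 mol.
Al³⁺ + 3e⁻ → Al, so n(Al) = 0.4368 / 3 = 0.1456 mol
m(Al) = 0.1456 × 26.98 = 3.93 g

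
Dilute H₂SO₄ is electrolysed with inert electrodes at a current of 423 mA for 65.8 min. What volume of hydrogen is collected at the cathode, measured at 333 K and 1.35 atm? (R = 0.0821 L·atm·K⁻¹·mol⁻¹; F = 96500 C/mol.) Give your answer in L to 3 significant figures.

0.175 L

Q = It = 0.423 × 3948 = 1670 C
Moles of electrons = 1670 / 96500 = 0.01731 mol
2H⁺ + 2e⁻ → H₂, so n(H₂) = 0.01731 / 2 = 0.008655 mol
V = nRT/P = 0.008655 × 0.0821 × 333 / 1.35 = 0.1753 L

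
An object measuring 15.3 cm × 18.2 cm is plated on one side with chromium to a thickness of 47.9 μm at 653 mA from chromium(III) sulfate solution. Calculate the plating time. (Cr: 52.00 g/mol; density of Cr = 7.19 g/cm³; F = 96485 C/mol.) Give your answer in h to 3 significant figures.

Plated area = 15.3 × 18.2 = 278.5 cm²
Volume = 278.5 × 47.9×10⁻⁴ cm = 1.334 cm³
m(Cr) = 1.334 × 7.19 = 9.591 g
n(Cr) = 9.591 / 52.00 = 0.1844 mol; n(e⁻) = 3 × 0.1844 = 0.5532 mol
Q = 0.5532 × 96485 = 53380 C
t = 53380 / 0.653 = 81750 s = 22.7 h

22.7 h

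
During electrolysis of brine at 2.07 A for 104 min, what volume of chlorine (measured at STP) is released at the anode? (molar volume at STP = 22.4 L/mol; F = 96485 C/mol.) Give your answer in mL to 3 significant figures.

Charge passed = 2.07 × 6240 = 12920 C
n(e⁻) = Q/F = 12920/96485 = 0.1339 mol
2Cl⁻ → Cl₂ + 2e⁻, so n(Cl₂) = 0.1339 / 2 = 0.06695 mol
V = 0.06695 × 22.4 = 1.500 L
= 1500 mL

1500 mL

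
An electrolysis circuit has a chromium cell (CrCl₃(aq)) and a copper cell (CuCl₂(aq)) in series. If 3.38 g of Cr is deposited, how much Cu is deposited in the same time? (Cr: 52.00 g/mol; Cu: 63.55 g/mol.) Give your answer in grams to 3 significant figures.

n(Cr) = 3.38 / 52.00 = 0.06500 mol
Cr³⁺ + 3e⁻ → Cr, so n(e⁻) = 3 × 0.06500 = 0.1950 mol
In series, the same 0.1950 mol of electrons flows through the second cell.
Cu²⁺ + 2e⁻ → Cu, so n(Cu) = 0.1950 / 2 = 0.09750 mol
m(Cu) = 0.09750 × 63.55 = 6.20 g

6.20 g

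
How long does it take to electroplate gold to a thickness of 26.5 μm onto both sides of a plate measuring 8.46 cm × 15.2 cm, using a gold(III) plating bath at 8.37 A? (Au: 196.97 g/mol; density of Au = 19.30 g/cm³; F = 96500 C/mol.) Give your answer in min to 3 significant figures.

38.5 min

Plated area = 2 × 8.46 × 15.2 = 257.2 cm²
Volume = 257.2 × 26.5×10⁻⁴ cm = 0.6816 cm³
m(Au) = 0.6816 × 19.30 = 13.15 g
n(Au) = 13.15 / 196.97 = 0.06676 mol; n(e⁻) = 3 × 0.06676 = 0.2003 mol
Q = 0.2003 × 96500 = 19330 C
t = 19330 / 8.37 = 2309 s = 38.5 min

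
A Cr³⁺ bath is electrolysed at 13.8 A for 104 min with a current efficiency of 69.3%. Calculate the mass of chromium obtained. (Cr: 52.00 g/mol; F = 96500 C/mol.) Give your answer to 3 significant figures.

Q = 13.8 × 6240 = 86110 C
n(e⁻) = 86110 / 96500 = 0.8923 mol
Cr³⁺ + 3e⁻ → Cr, so theoretical m(Cr) = 0.2974 × 52.00 = 15.46 g
Actual mass = 69.3% × 15.46 = 10.7 g

10.7 g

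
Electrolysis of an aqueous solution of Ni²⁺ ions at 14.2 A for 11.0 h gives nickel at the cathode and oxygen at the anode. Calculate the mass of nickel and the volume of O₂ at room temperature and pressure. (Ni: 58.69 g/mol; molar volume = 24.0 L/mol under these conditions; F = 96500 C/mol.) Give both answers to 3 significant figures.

Q = 14.2 × 39600 = 5.623×10^5 C; n(e⁻) = 5.623×10^5 / 96500 = 5.827 mol
Cathode: Ni²⁺ + 2e⁻ → Ni → n(Ni) = 5.827/2 = 2.914 mol → 171 g
Anode: 2H₂O → O₂ + 4H⁺ + 4e⁻ → n(O₂) = 5.827/4 = 1.457 mol → 35.0 L

171 g Ni; 35.0 L O₂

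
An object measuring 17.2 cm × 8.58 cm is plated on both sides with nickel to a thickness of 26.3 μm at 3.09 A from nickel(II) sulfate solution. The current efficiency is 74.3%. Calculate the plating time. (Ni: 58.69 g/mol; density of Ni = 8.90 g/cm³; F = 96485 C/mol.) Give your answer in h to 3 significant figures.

2.75 h

Plated area = 2 × 17.2 × 8.58 = 295.2 cm²
Volume = 295.2 × 26.3×10⁻⁴ cm = 0.7764 cm³
m(Ni) = 0.7764 × 8.90 = 6.910 g
n(Ni) = 6.910 / 58.69 = 0.1177 mol; n(e⁻) = 2 × 0.1177 = 0.2354 mol
Q = 0.2354 × 96485 / 0.743 = 30570 C
t = 30570 / 3.09 = 9893 s = 2.75 h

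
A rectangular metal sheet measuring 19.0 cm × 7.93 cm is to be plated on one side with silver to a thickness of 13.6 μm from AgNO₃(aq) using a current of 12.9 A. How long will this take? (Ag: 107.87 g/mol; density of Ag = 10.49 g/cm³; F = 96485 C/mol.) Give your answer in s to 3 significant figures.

Plated area = 19.0 × 7.93 = 150.7 cm²
Volume = 150.7 × 13.6×10⁻⁴ cm = 0.2050 cm³
m(Ag) = 0.2050 × 10.49 = 2.150 g
n(Ag) = 2.150 / 107.87 = 0.01993 mol; n(e⁻) = 0.01993 mol
Q = 0.01993 × 96485 = 1923 C
t = 1923 / 12.9 = 149.1 s

149 s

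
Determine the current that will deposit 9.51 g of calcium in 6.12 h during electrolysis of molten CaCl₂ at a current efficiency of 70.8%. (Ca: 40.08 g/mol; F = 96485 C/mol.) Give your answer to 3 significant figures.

n(Ca) = 9.51 / 40.08 = 0.2373 mol
Ca²⁺ + 2e⁻ → Ca, so n(e⁻) = 2 × 0.2373 = 0.4746 mol
Q = 0.4746 × 96485 / 0.708 = 64680 C
I = Q / t = 64680 / 22032 s = 2.94 A

2.94 A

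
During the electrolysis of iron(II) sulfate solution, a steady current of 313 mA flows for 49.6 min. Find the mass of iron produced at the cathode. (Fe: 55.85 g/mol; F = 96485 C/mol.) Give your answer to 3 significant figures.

Q = It = 0.313 × 2976 = 931.5 C
n(e⁻) = 931.5 / 96485 = 0.009654 mol
Fe²⁺ + 2e⁻ → Fe, so n(Fe) = 0.009654 / 2 = 0.004827 mol
m = 0.004827 × 55.85 = 0.270 g

0.270 g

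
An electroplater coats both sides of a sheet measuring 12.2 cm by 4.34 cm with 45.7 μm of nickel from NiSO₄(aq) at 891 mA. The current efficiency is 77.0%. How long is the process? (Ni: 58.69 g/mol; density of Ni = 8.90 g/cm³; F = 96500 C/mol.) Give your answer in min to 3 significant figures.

344 min

Plated area = 2 × 12.2 × 4.34 = 105.9 cm²
Volume = 105.9 × 45.7×10⁻⁴ cm = 0.4840 cm³
m(Ni) = 0.4840 × 8.90 = 4.308 g
n(Ni) = 4.308 / 58.69 = 0.07340 mol; n(e⁻) = 2 × 0.07340 = 0.1468 mol
Q = 0.1468 × 96500 / 0.770 = 18400 C
t = 18400 / 0.891 = 20650 s = 344 min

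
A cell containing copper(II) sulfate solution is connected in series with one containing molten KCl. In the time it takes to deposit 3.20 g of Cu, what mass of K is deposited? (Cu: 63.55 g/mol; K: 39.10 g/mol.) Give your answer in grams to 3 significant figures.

3.94 g

n(Cu) = 3.20 / 63.55 = 0.05035 mol
Cu²⁺ + 2e⁻ → Cu, so n(e⁻) = 2 × 0.05035 = 0.1007 mol
In series, the same 0.1007 mol of electrons flows through the second cell.
K⁺ + e⁻ → K, so n(K) = 0.1007 mol
m(K) = 0.1007 × 39.10 = 3.94 g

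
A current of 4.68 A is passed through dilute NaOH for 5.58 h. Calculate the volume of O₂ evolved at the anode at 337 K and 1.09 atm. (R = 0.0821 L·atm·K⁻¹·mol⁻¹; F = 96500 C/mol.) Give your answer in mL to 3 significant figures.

Q = 4.68 A × 20088 s = 94010 C
Moles of electrons = 94010 / 96500 = 0.9742 mol
2H₂O → O₂ + 4H⁺ + 4e⁻, so n(O₂) = 0.9742 / 4 = 0.2436 mol
V = nRT/P = 0.2436 × 0.0821 × 337 / 1.09 = 6.183 L
= 6180 mL

6180 mL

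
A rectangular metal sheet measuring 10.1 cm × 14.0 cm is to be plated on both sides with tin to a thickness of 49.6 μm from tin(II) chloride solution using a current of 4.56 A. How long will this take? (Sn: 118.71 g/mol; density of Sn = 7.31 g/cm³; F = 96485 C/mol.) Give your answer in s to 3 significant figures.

Plated area = 2 × 10.1 × 14.0 = 282.8 cm²
Volume = 282.8 × 49.6×10⁻⁴ cm = 1.403 cm³
m(Sn) = 1.403 × 7.31 = 10.26 g
n(Sn) = 10.26 / 118.71 = 0.08643 mol; n(e⁻) = 2 × 0.08643 = 0.1729 mol
Q = 0.1729 × 96485 = 16680 C
t = 16680 / 4.56 = 3658 s

3660 s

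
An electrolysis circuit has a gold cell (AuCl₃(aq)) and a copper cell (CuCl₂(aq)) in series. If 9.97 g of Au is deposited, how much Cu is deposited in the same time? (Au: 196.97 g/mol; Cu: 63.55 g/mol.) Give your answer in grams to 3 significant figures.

n(Au) = 9.97 / 196.97 = 0.05062 mol
Au³⁺ + 3e⁻ → Au, so n(e⁻) = 3 × 0.05062 = 0.1519 mol
In series, the same 0.1519 mol of electrons flows through the second cell.
Cu²⁺ + 2e⁻ → Cu, so n(Cu) = 0.1519 / 2 = 0.07595 mol
m(Cu) = 0.07595 × 63.55 = 4.83 g

4.83 g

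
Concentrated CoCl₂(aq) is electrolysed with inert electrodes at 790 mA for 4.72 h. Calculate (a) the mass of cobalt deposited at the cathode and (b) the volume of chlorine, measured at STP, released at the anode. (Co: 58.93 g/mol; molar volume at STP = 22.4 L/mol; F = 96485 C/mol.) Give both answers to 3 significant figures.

Q = 0.790 × 16992 = 13420 C; n(e⁻) = 13420 / 96485 = 0.1391 mol
Cathode: Co²⁺ + 2e⁻ → Co → n(Co) = 0.1391/2 = 0.06955 mol → 4.10 g
Anode: 2Cl⁻ → Cl₂ + 2e⁻ → n(Cl₂) = 0.1391/2 = 0.06955 mol → 1.56 L

4.10 g Co; 1.56 L Cl₂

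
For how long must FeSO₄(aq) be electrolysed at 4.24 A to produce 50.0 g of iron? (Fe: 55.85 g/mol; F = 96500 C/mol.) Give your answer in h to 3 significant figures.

11.3 h

n(Fe) = 50.0 / 55.85 = 0.8953 mol
Fe²⁺ + 2e⁻ → Fe, so n(e⁻) = 2 × 0.8953 = 1.791 mol
Q = 1.791 × 96500 = 1.728×10^5 C
t = Q / I = 1.728×10^5 / 4.24 = 40750 s = 11.3 h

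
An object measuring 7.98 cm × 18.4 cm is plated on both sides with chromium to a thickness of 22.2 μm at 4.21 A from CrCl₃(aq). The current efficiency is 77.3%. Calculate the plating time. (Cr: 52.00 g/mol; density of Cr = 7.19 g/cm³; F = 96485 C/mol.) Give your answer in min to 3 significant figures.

134 min

Plated area = 2 × 7.98 × 18.4 = 293.7 cm²
Volume = 293.7 × 22.2×10⁻⁴ cm = 0.6520 cm³
m(Cr) = 0.6520 × 7.19 = 4.688 g
n(Cr) = 4.688 / 52.00 = 0.09015 mol; n(e⁻) = 3 × 0.09015 = 0.2705 mol
Q = 0.2705 × 96485 / 0.773 = 33760 C
t = 33760 / 4.21 = 8019 s = 134 min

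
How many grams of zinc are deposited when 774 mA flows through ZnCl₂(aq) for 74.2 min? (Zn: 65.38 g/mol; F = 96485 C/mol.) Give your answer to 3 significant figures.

1.17 g

Q = It = 0.774 × 4452 = 3446 C
n(e⁻) = 3446 / 96485 = 0.03572 mol
Zn²⁺ + 2e⁻ → Zn, so n(Zn) = 0.03572 / 2 = 0.01786 mol
m = 0.01786 × 65.38 = 1.17 g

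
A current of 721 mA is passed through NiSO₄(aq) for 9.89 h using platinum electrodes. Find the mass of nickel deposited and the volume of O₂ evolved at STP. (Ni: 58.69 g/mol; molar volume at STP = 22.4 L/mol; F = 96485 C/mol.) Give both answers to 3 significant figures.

7.81 g Ni; 1.49 L O₂

Q = 0.721 × 35604 = 25670 C; n(e⁻) = 25670 / 96485 = 0.2661 mol
Cathode: Ni²⁺ + 2e⁻ → Ni → n(Ni) = 0.2661/2 = 0.1331 mol → 7.81 g
Anode: 2H₂O → O₂ + 4H⁺ + 4e⁻ → n(O₂) = 0.2661/4 = 0.06653 mol → 1.49 L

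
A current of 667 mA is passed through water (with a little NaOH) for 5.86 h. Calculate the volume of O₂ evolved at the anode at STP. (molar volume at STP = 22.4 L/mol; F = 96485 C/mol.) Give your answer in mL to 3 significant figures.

Charge passed = 0.667 × 21096 = 14070 C
n(e⁻) = Q/F = 14070/96485 = 0.1458 mol
2H₂O → O₂ + 4H⁺ + 4e⁻, so n(O₂) = 0.1458 / 4 = 0.03645 mol
V = 0.03645 × 22.4 = 0.8165 L
= 817 mL

817 mL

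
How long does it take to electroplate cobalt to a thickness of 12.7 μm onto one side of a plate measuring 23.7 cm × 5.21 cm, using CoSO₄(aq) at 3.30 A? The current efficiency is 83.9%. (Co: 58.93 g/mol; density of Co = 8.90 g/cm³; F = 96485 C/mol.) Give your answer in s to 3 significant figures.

1650 s

Plated area = 23.7 × 5.21 = 123.5 cm²
Volume = 123.5 × 12.7×10⁻⁴ cm = 0.1568 cm³
m(Co) = 0.1568 × 8.90 = 1.396 g
n(Co) = 1.396 / 58.93 = 0.02369 mol; n(e⁻) = 2 × 0.02369 = 0.04738 mol
Q = 0.04738 × 96485 / 0.839 = 5449 C
t = 5449 / 3.30 = 1651 s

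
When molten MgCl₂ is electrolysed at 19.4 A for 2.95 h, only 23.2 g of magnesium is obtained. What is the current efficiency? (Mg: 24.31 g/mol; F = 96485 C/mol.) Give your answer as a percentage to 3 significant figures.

89.4%

Q = 19.4 × 10620 = 2.060×10^5 C
n(e⁻) = 2.060×10^5 / 96485 = 2.135 mol
Mg²⁺ + 2e⁻ → Mg, so theoretical n(Mg) = 1.068 mol → 25.96 g
Efficiency = 23.2 / 25.96 = 0.8937 = 89.4%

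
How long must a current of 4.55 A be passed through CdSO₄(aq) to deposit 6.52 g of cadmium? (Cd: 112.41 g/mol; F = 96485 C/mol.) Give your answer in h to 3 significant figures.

0.683 h

n(Cd) = 6.52 / 112.41 = 0.05800 mol
Cd²⁺ + 2e⁻ → Cd, so n(e⁻) = 2 × 0.05800 = 0.1160 mol
Q = 0.1160 × 96485 = 11190 C
t = Q / I = 11190 / 4.55 = 2459 s = 0.683 h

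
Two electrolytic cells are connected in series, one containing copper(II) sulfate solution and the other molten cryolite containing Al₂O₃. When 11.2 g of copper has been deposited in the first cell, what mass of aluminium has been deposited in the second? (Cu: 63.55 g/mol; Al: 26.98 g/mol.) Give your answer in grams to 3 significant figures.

3.17 g

n(Cu) = 11.2 / 63.55 = 0.1762 mol
Cu²⁺ + 2e⁻ → Cu, so n(e⁻) = 2 × 0.1762 = 0.3524 mol
In series, the same 0.3524 mol of electrons flows through the second cell.
Al³⁺ + 3e⁻ → Al, so n(Al) = 0.3524 / 3 = 0.1175 mol
m(Al) = 0.1175 × 26.98 = 3.17 g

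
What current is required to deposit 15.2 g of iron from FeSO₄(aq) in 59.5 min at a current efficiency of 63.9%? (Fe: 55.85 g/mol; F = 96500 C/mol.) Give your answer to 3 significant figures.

n(Fe) = 15.2 / 55.85 = 0.2722 mol
Fe²⁺ + 2e⁻ → Fe, so n(e⁻) = 2 × 0.2722 = 0.5444 mol
Q = 0.5444 × 96500 / 0.639 = 82210 C
I = Q / t = 82210 / 3570 s = 23.0 A

23.0 A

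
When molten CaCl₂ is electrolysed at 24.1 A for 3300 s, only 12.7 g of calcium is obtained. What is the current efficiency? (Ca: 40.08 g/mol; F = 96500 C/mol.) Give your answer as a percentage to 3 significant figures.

Q = 24.1 × 3300 = 79530 C
n(e⁻) = 79530 / 96500 = 0.8241 mol
Ca²⁺ + 2e⁻ → Ca, so theoretical n(Ca) = 0.4121 mol → 16.52 g
Efficiency = 12.7 / 16.52 = 0.7688 = 76.9%

76.9%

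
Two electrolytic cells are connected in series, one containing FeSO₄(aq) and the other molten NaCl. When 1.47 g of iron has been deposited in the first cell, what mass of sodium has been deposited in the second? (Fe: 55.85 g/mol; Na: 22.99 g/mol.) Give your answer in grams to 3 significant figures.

1.21 g

n(Fe) = 1.47 / 55.85 = 0.02632 mol
Fe²⁺ + 2e⁻ → Fe, so n(e⁻) = 2 × 0.02632 = 0.05264 mol
Since the cells are in series, n(e⁻) in the Na cell is also 0.05264 mol.
Na⁺ + e⁻ → Na, so n(Na) = 0.05264 mol
m(Na) = 0.05264 × 22.99 = 1.21 g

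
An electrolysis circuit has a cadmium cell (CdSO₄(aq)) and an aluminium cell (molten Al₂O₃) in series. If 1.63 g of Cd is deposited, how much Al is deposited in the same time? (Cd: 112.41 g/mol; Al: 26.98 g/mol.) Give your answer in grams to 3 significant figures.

0.261 g

n(Cd) = 1.63 / 112.41 = 0.01450 mol
Cd²⁺ + 2e⁻ → Cd, so n(e⁻) = 2 × 0.01450 = 0.02900 mol
The cells are in series, so the same charge (and hence the same n(e⁻) = 0.02900 mol) passes through both.
Al³⁺ + 3e⁻ → Al, so n(Al) = 0.02900 / 3 = 0.009667 mol
m(Al) = 0.009667 × 26.98 = 0.261 g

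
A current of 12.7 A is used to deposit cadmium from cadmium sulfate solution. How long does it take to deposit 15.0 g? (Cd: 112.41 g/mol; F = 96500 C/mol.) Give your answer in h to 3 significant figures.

n(Cd) = 15.0 / 112.41 = 0.1334 mol
Cd²⁺ + 2e⁻ → Cd, so n(e⁻) = 2 × 0.1334 = 0.2668 mol
Q = 0.2668 × 96500 = 25750 C
t = Q / I = 25750 / 12.7 = 2028 s = 0.563 h

0.563 h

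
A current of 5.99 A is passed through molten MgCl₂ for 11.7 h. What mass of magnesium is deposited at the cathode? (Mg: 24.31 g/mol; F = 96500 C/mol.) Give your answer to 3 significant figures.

31.8 g

Q = It = 5.99 × 42120 = 2.523×10^5 C
n(e⁻) = 2.523×10^5 / 96500 = 2.615 mol
Mg²⁺ + 2e⁻ → Mg, so n(Mg) = 2.615 / 2 = 1.308 mol
m = 1.308 × 24.31 = 31.8 g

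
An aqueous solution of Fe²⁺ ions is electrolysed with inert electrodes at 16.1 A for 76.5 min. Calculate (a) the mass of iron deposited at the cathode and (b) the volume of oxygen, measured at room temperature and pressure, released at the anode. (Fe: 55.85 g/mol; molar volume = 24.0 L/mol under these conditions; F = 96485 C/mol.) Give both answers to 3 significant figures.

21.4 g Fe; 4.60 L O₂

Q = 16.1 × 4590 = 73900 C; n(e⁻) = 73900 / 96485 = 0.7659 mol
Cathode: Fe²⁺ + 2e⁻ → Fe → n(Fe) = 0.7659/2 = 0.3830 mol → 21.4 g
Anode: 2H₂O → O₂ + 4H⁺ + 4e⁻ → n(O₂) = 0.7659/4 = 0.1915 mol → 4.60 L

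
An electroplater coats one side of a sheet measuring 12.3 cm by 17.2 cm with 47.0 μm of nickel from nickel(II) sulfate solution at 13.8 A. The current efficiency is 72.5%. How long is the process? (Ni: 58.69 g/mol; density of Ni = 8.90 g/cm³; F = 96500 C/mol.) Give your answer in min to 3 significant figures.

48.5 min

Plated area = 12.3 × 17.2 = 211.6 cm²
Volume = 211.6 × 47.0×10⁻⁴ cm = 0.9945 cm³
m(Ni) = 0.9945 × 8.90 = 8.851 g
n(Ni) = 8.851 / 58.69 = 0.1508 mol; n(e⁻) = 2 × 0.1508 = 0.3016 mol
Q = 0.3016 × 96500 / 0.725 = 40140 C
t = 40140 / 13.8 = 2909 s = 48.5 min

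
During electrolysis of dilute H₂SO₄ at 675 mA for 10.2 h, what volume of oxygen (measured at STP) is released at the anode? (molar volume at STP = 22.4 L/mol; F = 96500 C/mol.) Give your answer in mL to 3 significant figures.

Q = It = 0.675 × 36720 = 24790 C
n(e⁻) = Q/F = 24790/96500 = 0.2569 mol
2H₂O → O₂ + 4H⁺ + 4e⁻, so n(O₂) = 0.2569 / 4 = 0.06423 mol
V = 0.06423 × 22.4 = 1.439 L
= 1440 mL

1440 mL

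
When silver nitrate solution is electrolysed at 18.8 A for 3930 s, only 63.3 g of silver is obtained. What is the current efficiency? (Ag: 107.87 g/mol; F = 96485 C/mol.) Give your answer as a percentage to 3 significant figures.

Q = 18.8 × 3930 = 73880 C
n(e⁻) = 73880 / 96485 = 0.7657 mol
Ag⁺ + e⁻ → Ag, so theoretical n(Ag) = 0.7657 mol → 82.60 g
Efficiency = 63.3 / 82.60 = 0.7663 = 76.6%

76.6%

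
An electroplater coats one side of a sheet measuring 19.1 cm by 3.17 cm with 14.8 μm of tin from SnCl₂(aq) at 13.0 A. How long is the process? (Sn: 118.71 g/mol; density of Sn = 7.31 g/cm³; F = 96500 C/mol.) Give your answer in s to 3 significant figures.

81.9 s

Plated area = 19.1 × 3.17 = 60.55 cm²
Volume = 60.55 × 14.8×10⁻⁴ cm = 0.08961 cm³
m(Sn) = 0.08961 × 7.31 = 0.6550 g
n(Sn) = 0.6550 / 118.71 = 0.005518 mol; n(e⁻) = 2 × 0.005518 = 0.01104 mol
Q = 0.01104 × 96500 = 1065 C
t = 1065 / 13.0 = 81.92 s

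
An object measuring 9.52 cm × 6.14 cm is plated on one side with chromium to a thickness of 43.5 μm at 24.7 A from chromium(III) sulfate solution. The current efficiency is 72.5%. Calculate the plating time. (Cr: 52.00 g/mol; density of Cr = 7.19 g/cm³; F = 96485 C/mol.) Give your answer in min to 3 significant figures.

9.47 min

Plated area = 9.52 × 6.14 = 58.45 cm²
Volume = 58.45 × 43.5×10⁻⁴ cm = 0.2543 cm³
m(Cr) = 0.2543 × 7.19 = 1.828 g
n(Cr) = 1.828 / 52.00 = 0.03515 mol; n(e⁻) = 3 × 0.03515 = 0.1055 mol
Q = 0.1055 × 96485 / 0.725 = 14040 C
t = 14040 / 24.7 = 568.4 s = 9.47 min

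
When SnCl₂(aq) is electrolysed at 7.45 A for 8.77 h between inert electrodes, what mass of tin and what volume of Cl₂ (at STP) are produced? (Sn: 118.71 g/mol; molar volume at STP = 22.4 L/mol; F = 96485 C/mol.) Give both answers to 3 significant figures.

145 g Sn; 27.3 L Cl₂

Q = 7.45 × 31572 = 2.352×10^5 C; n(e⁻) = 2.352×10^5 / 96485 = 2.438 mol
Cathode: Sn²⁺ + 2e⁻ → Sn → n(Sn) = 2.438/2 = 1.219 mol → 145 g
Anode: 2Cl⁻ → Cl₂ + 2e⁻ → n(Cl₂) = 2.438/2 = 1.219 mol → 27.3 L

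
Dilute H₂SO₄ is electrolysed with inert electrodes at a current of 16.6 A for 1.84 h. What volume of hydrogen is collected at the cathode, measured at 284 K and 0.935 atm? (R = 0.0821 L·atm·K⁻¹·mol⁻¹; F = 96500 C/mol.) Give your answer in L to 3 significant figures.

Q = 16.6 A × 6624 s = 1.100×10^5 C
Moles of electrons = 1.100×10^5 / 96500 = 1.140 mol
2H⁺ + 2e⁻ → H₂, so n(H₂) = 1.140 / 2 = 0.5700 mol
V = nRT/P = 0.5700 × 0.0821 × 284 / 0.935 = 14.21 L

14.2 L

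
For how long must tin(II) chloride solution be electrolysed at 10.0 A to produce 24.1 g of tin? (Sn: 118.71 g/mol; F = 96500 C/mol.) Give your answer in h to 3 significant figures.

1.09 h

n(Sn) = 24.1 / 118.71 = 0.2030 mol
Sn²⁺ + 2e⁻ → Sn, so n(e⁻) = 2 × 0.2030 = 0.4060 mol
Q = 0.4060 × 96500 = 39180 C
t = Q / I = 39180 / 10.0 = 3918 s = 1.09 h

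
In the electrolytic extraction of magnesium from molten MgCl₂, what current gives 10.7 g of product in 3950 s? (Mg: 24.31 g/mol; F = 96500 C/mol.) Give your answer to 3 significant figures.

21.5 A

n(Mg) = 10.7 / 24.31 = 0.4401 mol
Mg²⁺ + 2e⁻ → Mg, so n(e⁻) = 2 × 0.4401 = 0.8802 mol
Q = 0.8802 × 96500 = 84940 C
I = Q / t = 84940 / 3950 s = 21.5 A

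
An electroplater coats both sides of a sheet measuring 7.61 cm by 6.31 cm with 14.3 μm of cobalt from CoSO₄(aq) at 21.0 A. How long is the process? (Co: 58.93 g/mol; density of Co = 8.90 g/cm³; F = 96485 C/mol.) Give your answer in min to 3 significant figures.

Plated area = 2 × 7.61 × 6.31 = 96.04 cm²
Volume = 96.04 × 14.3×10⁻⁴ cm = 0.1373 cm³
m(Co) = 0.1373 × 8.90 = 1.222 g
n(Co) = 1.222 / 58.93 = 0.02074 mol; n(e⁻) = 2 × 0.02074 = 0.04148 mol
Q = 0.04148 × 96485 = 4002 C
t = 4002 / 21.0 = 190.6 s = 3.18 min

3.18 min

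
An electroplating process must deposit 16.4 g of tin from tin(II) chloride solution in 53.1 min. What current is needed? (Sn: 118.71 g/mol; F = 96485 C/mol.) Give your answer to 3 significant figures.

8.37 A

n(Sn) = 16.4 / 118.71 = 0.1382 mol
Sn²⁺ + 2e⁻ → Sn, so n(e⁻) = 2 × 0.1382 = 0.2764 mol
Q = 0.2764 × 96485 = 26670 C
I = Q / t = 26670 / 3186 s = 8.37 A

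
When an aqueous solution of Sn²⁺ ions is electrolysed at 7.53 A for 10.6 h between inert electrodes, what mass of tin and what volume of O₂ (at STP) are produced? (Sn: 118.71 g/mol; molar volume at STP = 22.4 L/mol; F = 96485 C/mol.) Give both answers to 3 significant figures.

Q = 7.53 × 38160 = 2.873×10^5 C; n(e⁻) = 2.873×10^5 / 96485 = 2.978 mol
Cathode: Sn²⁺ + 2e⁻ → Sn → n(Sn) = 2.978/2 = 1.489 mol → 177 g
Anode: 2H₂O → O₂ + 4H⁺ + 4e⁻ → n(O₂) = 2.978/4 = 0.7445 mol → 16.7 L

177 g Sn; 16.7 L O₂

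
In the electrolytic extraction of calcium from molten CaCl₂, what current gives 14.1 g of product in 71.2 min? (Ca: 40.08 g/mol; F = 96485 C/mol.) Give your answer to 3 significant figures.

15.9 A

n(Ca) = 14.1 / 40.08 = 0.3518 mol
Ca²⁺ + 2e⁻ → Ca, so n(e⁻) = 2 × 0.3518 = 0.7036 mol
Q = 0.7036 × 96485 = 67890 C
I = Q / t = 67890 / 4272 s = 15.9 A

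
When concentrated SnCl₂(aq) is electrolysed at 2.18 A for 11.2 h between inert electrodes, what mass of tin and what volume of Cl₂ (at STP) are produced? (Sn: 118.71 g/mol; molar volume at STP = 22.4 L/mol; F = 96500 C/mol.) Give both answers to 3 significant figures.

Q = 2.18 × 40320 = 87900 C; n(e⁻) = 87900 / 96500 = 0.9109 mol
Cathode: Sn²⁺ + 2e⁻ → Sn → n(Sn) = 0.9109/2 = 0.4555 mol → 54.1 g
Anode: 2Cl⁻ → Cl₂ + 2e⁻ → n(Cl₂) = 0.9109/2 = 0.4555 mol → 10.2 L

54.1 g Sn; 10.2 L Cl₂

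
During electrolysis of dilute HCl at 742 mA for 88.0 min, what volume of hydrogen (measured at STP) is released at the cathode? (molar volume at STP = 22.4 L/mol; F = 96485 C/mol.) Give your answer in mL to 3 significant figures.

455 mL

Q = 0.742 A × 5280 s = 3918 C
Moles of electrons = 3918 / 96485 = 0.04061 mol
2H⁺ + 2e⁻ → H₂, so n(H₂) = 0.04061 / 2 = 0.02031 mol
V = 0.02031 × 22.4 = 0.4549 L
= 455 mL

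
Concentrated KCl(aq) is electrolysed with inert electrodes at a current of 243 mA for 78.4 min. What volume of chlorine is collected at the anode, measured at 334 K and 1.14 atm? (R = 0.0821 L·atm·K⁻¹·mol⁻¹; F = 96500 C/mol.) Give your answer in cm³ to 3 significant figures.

142 cm³

Q = It = 0.243 × 4704 = 1143 C
n(e⁻) = Q/F = 1143/96500 = 0.01184 mol
2Cl⁻ → Cl₂ + 2e⁻, so n(Cl₂) = 0.01184 / 2 = 0.005920 mol
V = nRT/P = 0.005920 × 0.0821 × 334 / 1.14 = 0.1424 L
= 142 cm³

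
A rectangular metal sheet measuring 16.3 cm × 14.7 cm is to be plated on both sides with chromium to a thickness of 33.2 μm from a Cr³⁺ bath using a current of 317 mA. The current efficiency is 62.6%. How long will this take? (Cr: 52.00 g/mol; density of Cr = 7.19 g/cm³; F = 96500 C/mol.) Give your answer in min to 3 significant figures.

5350 min

Plated area = 2 × 16.3 × 14.7 = 479.2 cm²
Volume = 479.2 × 33.2×10⁻⁴ cm = 1.591 cm³
m(Cr) = 1.591 × 7.19 = 11.44 g
n(Cr) = 11.44 / 52.00 = 0.2200 mol; n(e⁻) = 3 × 0.2200 = 0.6600 mol
Q = 0.6600 × 96500 / 0.626 = 1.017×10^5 C
t = 1.017×10^5 / 0.317 = 3.208×10^5 s = 5350 min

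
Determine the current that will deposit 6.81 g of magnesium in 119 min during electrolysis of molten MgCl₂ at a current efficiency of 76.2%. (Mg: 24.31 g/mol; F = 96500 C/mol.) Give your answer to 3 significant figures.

n(Mg) = 6.81 / 24.31 = 0.2801 mol
Mg²⁺ + 2e⁻ → Mg, so n(e⁻) = 2 × 0.2801 = 0.5602 mol
Q = 0.5602 × 96500 / 0.762 = 70940 C
I = Q / t = 70940 / 7140 s = 9.94 A

9.94 A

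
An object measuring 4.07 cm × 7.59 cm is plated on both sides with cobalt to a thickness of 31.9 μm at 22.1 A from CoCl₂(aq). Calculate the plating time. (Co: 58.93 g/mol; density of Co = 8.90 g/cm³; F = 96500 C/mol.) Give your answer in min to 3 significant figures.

Plated area = 2 × 4.07 × 7.59 = 61.78 cm²
Volume = 61.78 × 31.9×10⁻⁴ cm = 0.1971 cm³
m(Co) = 0.1971 × 8.90 = 1.754 g
n(Co) = 1.754 / 58.93 = 0.02976 mol; n(e⁻) = 2 × 0.02976 = 0.05952 mol
Q = 0.05952 × 96500 = 5744 C
t = 5744 / 22.1 = 259.9 s = 4.33 min

4.33 min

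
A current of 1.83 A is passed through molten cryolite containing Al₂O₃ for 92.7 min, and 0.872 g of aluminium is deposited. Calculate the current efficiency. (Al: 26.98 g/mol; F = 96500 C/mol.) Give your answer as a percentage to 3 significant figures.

91.9%

Q = 1.83 × 5562 = 10180 C
n(e⁻) = 10180 / 96500 = 0.1055 mol
Al³⁺ + 3e⁻ → Al, so theoretical n(Al) = 0.03517 mol → 0.9489 g
Efficiency = 0.872 / 0.9489 = 0.9190 = 91.9%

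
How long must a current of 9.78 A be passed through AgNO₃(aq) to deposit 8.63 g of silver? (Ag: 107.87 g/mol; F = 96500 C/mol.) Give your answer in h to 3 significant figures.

0.219 h

n(Ag) = 8.63 / 107.87 = 0.08000 mol
Ag⁺ + e⁻ → Ag, so n(e⁻) = 0.08000 mol
Q = 0.08000 × 96500 = 7720 C
t = Q / I = 7720 / 9.78 = 789.4 s = 0.219 h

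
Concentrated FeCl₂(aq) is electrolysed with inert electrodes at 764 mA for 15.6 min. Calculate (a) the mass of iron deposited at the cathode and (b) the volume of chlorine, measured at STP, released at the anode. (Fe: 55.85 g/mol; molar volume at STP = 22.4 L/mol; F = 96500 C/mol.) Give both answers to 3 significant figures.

0.207 g Fe; 0.0830 L Cl₂

Q = 0.764 × 936 = 715.1 C; n(e⁻) = 715.1 / 96500 = 0.007410 mol
Cathode: Fe²⁺ + 2e⁻ → Fe → n(Fe) = 0.007410/2 = 0.003705 mol → 0.207 g
Anode: 2Cl⁻ → Cl₂ + 2e⁻ → n(Cl₂) = 0.007410/2 = 0.003705 mol → 0.0830 L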